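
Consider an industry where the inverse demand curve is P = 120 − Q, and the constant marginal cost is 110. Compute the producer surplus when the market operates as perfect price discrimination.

A perfectly discriminating monopolist sells every unit with P(Q) ≥ MC(Q), so output equals the competitive quantity Q = 10. Each buyer pays their reservation price, so CS = 0 and the firm captures all surplus.
PS = ½·(120 − 110)·10 = 50.

PS = 50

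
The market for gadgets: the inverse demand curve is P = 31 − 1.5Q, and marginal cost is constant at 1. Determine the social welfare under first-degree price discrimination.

TS = 300

Under first-degree price discrimination the firm charges each unit its demand price and produces up to where P = MC, i.e. Q = 20. Consumer surplus is zero; producer surplus equals total surplus.
TS = 300 (equal to competitive TS).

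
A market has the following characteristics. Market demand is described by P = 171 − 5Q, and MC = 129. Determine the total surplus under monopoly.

Monopoly sets MR = MC: 171 − 10Q = 129 ⇒ Q = 4.2, P = 171 − 5·4.2 = 150.
CS = ½·(171 − 150)·4.2 = 44.1; PS = (150 − 129)·4.2 = 88.2; TS = 132.3.

TS = 132.3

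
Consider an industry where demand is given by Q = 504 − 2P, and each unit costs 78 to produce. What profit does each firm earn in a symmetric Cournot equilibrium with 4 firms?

π_i = 2422.08

Inverting demand: P = 252 − 0.5Q.
In a 4-firm Cournot equilibrium, symmetry and the first-order condition give q = (252 − 78)/(2.5) = 69.6. So Q = 278.4 and P = 112.8.
Each firm's profit = (112.8 − 78)·69.6 = 2422.08.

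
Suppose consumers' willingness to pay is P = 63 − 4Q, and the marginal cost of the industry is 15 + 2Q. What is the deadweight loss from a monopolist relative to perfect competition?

Under competition P = MC: 63 − 4Q = 15 + 2Q ⇒ Q = 8, P = 31.
Monopoly sets MR = MC: 63 − 8Q = 15 + 2Q ⇒ Q = 4.8, P = 63 − 4·4.8 = 43.8.
CS = ½·(63 − 31)·8 = 128; PS = (31·8 − 15·8 − ½·2·8²) = 64; TS = 192.
CS = ½·(63 − 43.8)·4.8 = 46.08; PS = (43.8·4.8 − 15·4.8 − ½·2·4.8²) = 115.2; TS = 161.28.
DWL = 192 − 161.28 = 30.72.

DWL = 30.72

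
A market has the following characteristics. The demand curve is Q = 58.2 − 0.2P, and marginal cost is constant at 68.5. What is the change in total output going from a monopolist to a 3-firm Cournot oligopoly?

Inverting demand: P = 291 − 5Q.
The monopolist equates marginal revenue to marginal cost: 291 − 10Q = 68.5, so Q = 22.25. From demand, P = 179.75.
Cournot with 3 identical firms: the symmetric best-response condition is 291 − 20q = 68.5. Each firm produces q = 11.125, total output Q = 33.375, price P = 124.125.
Change in total output: 33.375 − 22.25 = 11.125.

Q rises by 11.125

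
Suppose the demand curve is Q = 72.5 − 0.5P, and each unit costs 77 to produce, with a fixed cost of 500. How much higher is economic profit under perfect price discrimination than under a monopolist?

Economic profit rises by 578

Inverting demand: P = 145 − 2Q.
The monopolist equates marginal revenue to marginal cost: 145 − 4Q = 77, so Q = 17. From demand, P = 111.
Profit = (111 − 77)·17 − 500 = 78.
With perfect price discrimination, output is the efficient level Q = 34 (where demand meets MC), but every buyer pays their willingness to pay: CS = 0 and PS = total surplus.
PS equals the full surplus area, 1156. Profit = 1156 − 500 = 656.
Change in economic profit: 656 − 78 = 578.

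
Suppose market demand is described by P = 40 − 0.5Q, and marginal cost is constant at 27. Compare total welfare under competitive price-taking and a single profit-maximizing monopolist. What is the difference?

Total welfare falls by 42.25

Under competition P = MC = 27, so Q = (40 − 27)/0.5 = 26.
CS = ½·(40 − 27)·26 = 169; PS = (27 − 27)·26 = 0; TS = 169.
The monopolist equates marginal revenue to marginal cost: 40 − Q = 27, so Q = 13. From demand, P = 33.5.
CS = ½·(40 − 33.5)·13 = 42.25; PS = (33.5 − 27)·13 = 84.5; TS = 126.75.
Change in total welfare: 126.75 − 169 = −42.25.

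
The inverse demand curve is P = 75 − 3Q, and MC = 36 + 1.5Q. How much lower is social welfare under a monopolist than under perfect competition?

Social welfare falls by 27.04

Competitive equilibrium sets price equal to marginal cost: 75 − 3Q = 36 + 1.5Q, so Q = 26/3 and P = 49.
CS = ½·(75 − 49)·26/3 = 338/3; PS = (49·26/3 − 36·26/3 − ½·1.5·(26/3)²) = 169/3; TS = 169.
A monopolist chooses Q where MR = MC. MR = 75 − 6Q; setting this equal to 36 + 1.5Q gives Q = 5.2 and P = 59.4.
CS = ½·(75 − 59.4)·5.2 = 40.56; PS = (59.4·5.2 − 36·5.2 − ½·1.5·5.2²) = 101.4; TS = 141.96.
Change in social welfare: 141.96 − 169 = −27.04.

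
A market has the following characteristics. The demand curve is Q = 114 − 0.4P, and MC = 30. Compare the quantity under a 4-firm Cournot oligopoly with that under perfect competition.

Inverting demand: P = 285 − 2.5Q.
In a 4-firm Cournot equilibrium, symmetry and the first-order condition give q = (285 − 30)/(12.5) = 20.4. So Q = 81.6 and P = 81.
Competitive firms price at marginal cost: P = 30, giving Q = 102.

Cournot: Q = 81.6; Competition: Q = 102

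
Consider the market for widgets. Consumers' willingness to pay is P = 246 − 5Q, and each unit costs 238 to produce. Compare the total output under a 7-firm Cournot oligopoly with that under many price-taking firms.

With 7 symmetric Cournot firms, each firm's FOC gives 246 − 40q = 238, so q = 0.2, Q = 7·0.2 = 1.4, and P = 239.
Competitive firms price at marginal cost: P = 238, giving Q = 1.6.

Cournot: Q = 1.4; Competition: Q = 1.6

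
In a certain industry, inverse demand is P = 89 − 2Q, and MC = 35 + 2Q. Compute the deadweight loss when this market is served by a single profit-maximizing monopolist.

Competitive equilibrium sets price equal to marginal cost: 89 − 2Q = 35 + 2Q, so Q = 13.5 and P = 62.
Monopoly sets MR = MC: 89 − 4Q = 35 + 2Q ⇒ Q = 9, P = 89 − 2·9 = 71.
CS = ½·(89 − 62)·13.5 = 182.25; PS = (62·13.5 − 35·13.5 − ½·2·13.5²) = 182.25; TS = 364.5.
CS = ½·(89 − 71)·9 = 81; PS = (71·9 − 35·9 − ½·2·9²) = 243; TS = 324.
DWL = 364.5 − 324 = 40.5.

DWL = 40.5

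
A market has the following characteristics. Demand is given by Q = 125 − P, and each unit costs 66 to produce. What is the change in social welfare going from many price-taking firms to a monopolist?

Social welfare falls by 435.125

Inverting demand: P = 125 − Q.
Perfect competition: P = MC = 66, so 125 − Q = 66 and Q = 59.
CS = ½·(125 − 66)·59 = 1740.5; PS = (66 − 66)·59 = 0; TS = 1740.5.
The monopolist equates marginal revenue to marginal cost: 125 − 2Q = 66, so Q = 29.5. From demand, P = 95.5.
CS = ½·(125 − 95.5)·29.5 = 435.125; PS = (95.5 − 66)·29.5 = 870.25; TS = 1305.375.
Change in social welfare: 1305.375 − 1740.5 = −435.125.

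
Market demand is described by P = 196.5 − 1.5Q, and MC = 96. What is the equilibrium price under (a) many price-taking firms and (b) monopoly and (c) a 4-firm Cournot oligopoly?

Competition: P = 96; Monopoly: P = 146.25; Cournot: P = 116.1

Perfect competition: P = MC = 96, so 196.5 − 1.5Q = 96 and Q = 67.
The monopolist equates marginal revenue to marginal cost: 196.5 − 3Q = 96, so Q = 33.5. From demand, P = 146.25.
With 4 symmetric Cournot firms, each firm's FOC gives 196.5 − 7.5q = 96, so q = 13.4, Q = 4·13.4 = 53.6, and P = 116.1.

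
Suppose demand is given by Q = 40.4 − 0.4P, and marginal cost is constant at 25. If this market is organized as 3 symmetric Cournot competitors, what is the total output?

Inverting demand: P = 101 − 2.5Q.
Cournot with 3 identical firms: the symmetric best-response condition is 101 − 10q = 25. Each firm produces q = 7.6, total output Q = 22.8, price P = 44.

Q = 22.8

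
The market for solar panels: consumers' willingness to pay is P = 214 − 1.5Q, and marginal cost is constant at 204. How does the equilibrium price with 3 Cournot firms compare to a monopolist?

In a 3-firm Cournot equilibrium, symmetry and the first-order condition give q = (214 − 204)/(6) = 5/3. So Q = 5 and P = 206.5.
A monopolist chooses Q where MR = MC. MR = 214 − 3Q; setting this equal to 204 gives Q = 10/3 and P = 209.

Cournot: P = 206.5; Monopoly: P = 209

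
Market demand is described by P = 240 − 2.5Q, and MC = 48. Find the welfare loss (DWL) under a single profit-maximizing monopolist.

Under competition P = MC = 48, so Q = (240 − 48)/2.5 = 76.8.
The monopolist equates marginal revenue to marginal cost: 240 − 5Q = 48, so Q = 38.4. From demand, P = 144.
DWL is the triangle between Q = 38.4 and Q = 76.8: ½·(76.8 − 38.4)·(144 − 48) = 1843.2.

DWL = 1843.2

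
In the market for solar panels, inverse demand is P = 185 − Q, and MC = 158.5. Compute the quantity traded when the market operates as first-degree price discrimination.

Q = 26.5

With perfect price discrimination, output is the efficient level Q = 26.5 (where demand meets MC), but every buyer pays their willingness to pay: CS = 0 and PS = total surplus.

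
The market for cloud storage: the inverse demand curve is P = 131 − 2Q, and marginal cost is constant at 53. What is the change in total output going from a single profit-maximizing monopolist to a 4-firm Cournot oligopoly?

Total output rises by 11.7

Monopoly sets MR = MC: 131 − 4Q = 53 ⇒ Q = 19.5, P = 131 − 2·19.5 = 92.
Cournot with 4 identical firms: the symmetric best-response condition is 131 − 10q = 53. Each firm produces q = 7.8, total output Q = 31.2, price P = 68.6.
Change in total output: 31.2 − 19.5 = 11.7.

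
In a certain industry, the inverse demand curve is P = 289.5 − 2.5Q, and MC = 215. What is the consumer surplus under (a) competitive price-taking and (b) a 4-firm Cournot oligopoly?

Perfect competition: P = MC = 215, so 289.5 − 2.5Q = 215 and Q = 29.8.
CS = ½·(289.5 − 215)·29.8 = 1110.05.
In a 4-firm Cournot equilibrium, symmetry and the first-order condition give q = (289.5 − 215)/(12.5) = 5.96. So Q = 23.84 and P = 229.9.
CS = ½·(289.5 − 229.9)·23.84 = 710.432.

Competition: CS = 1110.05; Cournot: CS = 710.432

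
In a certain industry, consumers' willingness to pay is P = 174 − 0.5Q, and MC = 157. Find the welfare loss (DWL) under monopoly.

Competitive firms price at marginal cost: P = 157, giving Q = 34.
A monopolist chooses Q where MR = MC. MR = 174 − Q; setting this equal to 157 gives Q = 17 and P = 165.5.
DWL is the triangle between Q = 17 and Q = 34: ½·(34 − 17)·(165.5 − 157) = 72.25.

DWL = 72.25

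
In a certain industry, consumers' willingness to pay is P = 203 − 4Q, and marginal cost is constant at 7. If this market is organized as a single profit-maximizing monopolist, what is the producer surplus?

A monopolist chooses Q where MR = MC. MR = 203 − 8Q; setting this equal to 7 gives Q = 24.5 and P = 105.
PS = (105 − 7)·24.5 = 2401.

PS = 2401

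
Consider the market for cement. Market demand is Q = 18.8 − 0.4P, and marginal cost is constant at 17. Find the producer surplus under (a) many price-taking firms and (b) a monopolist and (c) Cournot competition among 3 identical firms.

Inverting demand: P = 47 − 2.5Q.
Competitive firms price at marginal cost: P = 17, giving Q = 12.
PS = (17 − 17)·12 = 0.
A monopolist chooses Q where MR = MC. MR = 47 − 5Q; setting this equal to 17 gives Q = 6 and P = 32.
PS = (32 − 17)·6 = 90.
Cournot with 3 identical firms: the symmetric best-response condition is 47 − 10q = 17. Each firm produces q = 3, total output Q = 9, price P = 24.5.
PS = (24.5 − 17)·9 = 67.5.

Competition: PS = 0; Monopoly: PS = 90; Cournot: PS = 67.5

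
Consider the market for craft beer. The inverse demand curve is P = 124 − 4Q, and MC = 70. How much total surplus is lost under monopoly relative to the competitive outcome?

Under competition P = MC = 70, so Q = (124 − 70)/4 = 13.5.
The monopolist equates marginal revenue to marginal cost: 124 − 8Q = 70, so Q = 6.75. From demand, P = 97.
DWL is the triangle between Q = 6.75 and Q = 13.5: ½·(13.5 − 6.75)·(97 − 70) = 91.125.

DWL = 91.125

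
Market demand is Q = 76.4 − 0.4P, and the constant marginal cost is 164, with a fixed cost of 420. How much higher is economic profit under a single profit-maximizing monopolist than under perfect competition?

Inverting demand: P = 191 − 2.5Q.
Under competition P = MC = 164, so Q = (191 − 164)/2.5 = 10.8.
Profit = (164 − 164)·10.8 − 420 = −420.
Monopoly sets MR = MC: 191 − 5Q = 164 ⇒ Q = 5.4, P = 191 − 2.5·5.4 = 177.5.
Profit = (177.5 − 164)·5.4 − 420 = −347.1.
Change in economic profit: −347.1 − −420 = 72.9.

Economic profit rises by 72.9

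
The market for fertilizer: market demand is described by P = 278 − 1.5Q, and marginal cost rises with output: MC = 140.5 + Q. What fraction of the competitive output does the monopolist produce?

The monopolist equates marginal revenue to marginal cost: 278 − 3Q = 140.5 + Q, so Q = 34.375. From demand, P = 3623/16.
Competitive equilibrium sets price equal to marginal cost: 278 − 1.5Q = 140.5 + Q, so Q = 55 and P = 195.5.
Ratio Q_m/Q_c = 34.375/55 = 0.625.

Q_m/Q_c = 0.625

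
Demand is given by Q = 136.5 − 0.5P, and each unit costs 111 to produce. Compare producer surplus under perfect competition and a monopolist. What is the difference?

PS rises by 3280.5

Inverting demand: P = 273 − 2Q.
Competitive firms price at marginal cost: P = 111, giving Q = 81.
PS = (111 − 111)·81 = 0.
The monopolist equates marginal revenue to marginal cost: 273 − 4Q = 111, so Q = 40.5. From demand, P = 192.
PS = (192 − 111)·40.5 = 3280.5.
Change in producer surplus: 3280.5 − 0 = 3280.5.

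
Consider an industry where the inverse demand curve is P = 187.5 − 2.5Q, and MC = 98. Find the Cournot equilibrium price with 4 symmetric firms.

With 4 symmetric Cournot firms, each firm's FOC gives 187.5 − 12.5q = 98, so q = 7.16, Q = 4·7.16 = 28.64, and P = 115.9.

P = 115.9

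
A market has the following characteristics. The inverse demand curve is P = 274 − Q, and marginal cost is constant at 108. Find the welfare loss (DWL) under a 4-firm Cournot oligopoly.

DWL = 551.12

Competitive firms price at marginal cost: P = 108, giving Q = 166.
With 4 symmetric Cournot firms, each firm's FOC gives 274 − 5q = 108, so q = 33.2, Q = 4·33.2 = 132.8, and P = 141.2.
DWL is the triangle between Q = 132.8 and Q = 166: ½·(166 − 132.8)·(141.2 − 108) = 551.12.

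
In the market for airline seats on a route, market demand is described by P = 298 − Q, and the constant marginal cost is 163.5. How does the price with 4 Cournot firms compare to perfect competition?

Cournot: P = 190.4; Competition: P = 163.5

Cournot with 4 identical firms: the symmetric best-response condition is 298 − 5q = 163.5. Each firm produces q = 26.9, total output Q = 107.6, price P = 190.4.
Competitive firms price at marginal cost: P = 163.5, giving Q = 134.5.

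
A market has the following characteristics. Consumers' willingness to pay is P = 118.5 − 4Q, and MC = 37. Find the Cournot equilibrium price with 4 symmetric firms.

P = 53.3

Cournot with 4 identical firms: the symmetric best-response condition is 118.5 − 20q = 37. Each firm produces q = 4.075, total output Q = 16.3, price P = 53.3.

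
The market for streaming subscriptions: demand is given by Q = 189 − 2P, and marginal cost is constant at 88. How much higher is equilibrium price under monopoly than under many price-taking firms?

Equilibrium price rises by 3.25

Inverting demand: P = 94.5 − 0.5Q.
Perfect competition: P = MC = 88, so 94.5 − 0.5Q = 88 and Q = 13.
A monopolist chooses Q where MR = MC. MR = 94.5 − Q; setting this equal to 88 gives Q = 6.5 and P = 91.25.
Change in equilibrium price: 91.25 − 88 = 3.25.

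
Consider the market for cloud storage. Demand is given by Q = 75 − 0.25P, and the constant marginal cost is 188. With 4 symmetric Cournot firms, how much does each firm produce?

q_i = 5.6

Inverting demand: P = 300 − 4Q.
In a 4-firm Cournot equilibrium, symmetry and the first-order condition give q = (300 − 188)/(20) = 5.6. So Q = 22.4 and P = 210.4.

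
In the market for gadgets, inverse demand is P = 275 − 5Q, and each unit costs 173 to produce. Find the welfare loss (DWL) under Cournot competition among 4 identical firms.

Under competition P = MC = 173, so Q = (275 − 173)/5 = 20.4.
In a 4-firm Cournot equilibrium, symmetry and the first-order condition give q = (275 − 173)/(25) = 4.08. So Q = 16.32 and P = 193.4.
DWL is the triangle between Q = 16.32 and Q = 20.4: ½·(20.4 − 16.32)·(193.4 − 173) = 41.616.

DWL = 41.616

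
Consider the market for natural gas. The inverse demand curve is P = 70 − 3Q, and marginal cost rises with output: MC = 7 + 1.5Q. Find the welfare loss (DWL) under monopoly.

Competitive equilibrium sets price equal to marginal cost: 70 − 3Q = 7 + 1.5Q, so Q = 14 and P = 28.
The monopolist equates marginal revenue to marginal cost: 70 − 6Q = 7 + 1.5Q, so Q = 8.4. From demand, P = 44.8.
CS = ½·(70 − 28)·14 = 294; PS = (28·14 − 7·14 − ½·1.5·14²) = 147; TS = 441.
CS = ½·(70 − 44.8)·8.4 = 105.84; PS = (44.8·8.4 − 7·8.4 − ½·1.5·8.4²) = 264.6; TS = 370.44.
DWL = 441 − 370.44 = 70.56.

DWL = 70.56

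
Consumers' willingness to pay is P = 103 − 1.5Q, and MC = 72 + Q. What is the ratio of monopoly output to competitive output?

Q_m/Q_c = 0.625

The monopolist equates marginal revenue to marginal cost: 103 − 3Q = 72 + Q, so Q = 7.75. From demand, P = 91.375.
Competitive equilibrium sets price equal to marginal cost: 103 − 1.5Q = 72 + Q, so Q = 12.4 and P = 84.4.
Ratio Q_m/Q_c = 7.75/12.4 = 0.625.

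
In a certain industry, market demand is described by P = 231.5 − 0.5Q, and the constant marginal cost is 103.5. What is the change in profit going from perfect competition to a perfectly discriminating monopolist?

Under competition P = MC = 103.5, so Q = (231.5 − 103.5)/0.5 = 256.
Profit = (103.5 − 103.5)·256 = 0.
With perfect price discrimination, output is the efficient level Q = 256 (where demand meets MC), but every buyer pays their willingness to pay: CS = 0 and PS = total surplus.
PS equals the full surplus area, 16384. Profit = 16384 = 16384.
Change in profit: 16384 − 0 = 16384.

Profit rises by 16384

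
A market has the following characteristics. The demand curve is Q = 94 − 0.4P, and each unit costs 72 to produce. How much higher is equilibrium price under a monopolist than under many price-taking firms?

Inverting demand: P = 235 − 2.5Q.
Perfect competition: P = MC = 72, so 235 − 2.5Q = 72 and Q = 65.2.
A monopolist chooses Q where MR = MC. MR = 235 − 5Q; setting this equal to 72 gives Q = 32.6 and P = 153.5.
Change in equilibrium price: 153.5 − 72 = 81.5.

Equilibrium price rises by 81.5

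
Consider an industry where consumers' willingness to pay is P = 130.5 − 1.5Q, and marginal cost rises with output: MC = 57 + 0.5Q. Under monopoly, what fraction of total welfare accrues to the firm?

A monopolist chooses Q where MR = MC. MR = 130.5 − 3Q; setting this equal to 57 + 0.5Q gives Q = 21 and P = 99.
CS = ½·(130.5 − 99)·21 = 330.75.
PS = P·Q − VC(Q) = 99·21 − (57·21 + ½·0.5·21²) = 771.75.
Share captured = PS/TS = 771.75/1102.5 = 0.7.

PS/TS = 0.7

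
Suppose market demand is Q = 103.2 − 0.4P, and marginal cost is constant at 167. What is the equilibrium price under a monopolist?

P = 212.5

Inverting demand: P = 258 − 2.5Q.
Monopoly sets MR = MC: 258 − 5Q = 167 ⇒ Q = 18.2, P = 258 − 2.5·18.2 = 212.5.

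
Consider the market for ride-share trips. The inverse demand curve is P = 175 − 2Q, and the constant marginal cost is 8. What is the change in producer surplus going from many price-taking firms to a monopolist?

Producer surplus rises by 3486.125

Competitive firms price at marginal cost: P = 8, giving Q = 83.5.
PS = (8 − 8)·83.5 = 0.
The monopolist equates marginal revenue to marginal cost: 175 − 4Q = 8, so Q = 41.75. From demand, P = 91.5.
PS = (91.5 − 8)·41.75 = 3486.125.
Change in producer surplus: 3486.125 − 0 = 3486.125.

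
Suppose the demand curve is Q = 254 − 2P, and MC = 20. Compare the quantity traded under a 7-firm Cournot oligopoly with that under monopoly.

Cournot: Q = 187.25; Monopoly: Q = 107

Inverting demand: P = 127 − 0.5Q.
Cournot with 7 identical firms: the symmetric best-response condition is 127 − 4q = 20. Each firm produces q = 26.75, total output Q = 187.25, price P = 33.375.
Monopoly sets MR = MC: 127 − Q = 20 ⇒ Q = 107, P = 127 − 0.5·107 = 73.5.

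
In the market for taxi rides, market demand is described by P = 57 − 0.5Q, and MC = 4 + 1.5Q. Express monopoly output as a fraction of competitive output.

The monopolist equates marginal revenue to marginal cost: 57 − Q = 4 + 1.5Q, so Q = 21.2. From demand, P = 46.4.
Under competition P = MC: 57 − 0.5Q = 4 + 1.5Q ⇒ Q = 26.5, P = 43.75.
Ratio Q_m/Q_c = 21.2/26.5 = 0.8.

Q_m/Q_c = 0.8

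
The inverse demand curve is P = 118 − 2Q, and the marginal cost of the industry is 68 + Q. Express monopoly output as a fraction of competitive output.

Monopoly sets MR = MC: 118 − 4Q = 68 + Q ⇒ Q = 10, P = 118 − 2·10 = 98.
Under competition P = MC: 118 − 2Q = 68 + Q ⇒ Q = 50/3, P = 254/3.
Ratio Q_m/Q_c = 10/(50/3) = 0.6.

Q_m/Q_c = 0.6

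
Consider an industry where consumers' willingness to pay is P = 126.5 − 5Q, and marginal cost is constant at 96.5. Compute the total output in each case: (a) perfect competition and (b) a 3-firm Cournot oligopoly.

Competitive firms price at marginal cost: P = 96.5, giving Q = 6.
With 3 symmetric Cournot firms, each firm's FOC gives 126.5 − 20q = 96.5, so q = 1.5, Q = 3·1.5 = 4.5, and P = 104.

Competition: Q = 6; Cournot: Q = 4.5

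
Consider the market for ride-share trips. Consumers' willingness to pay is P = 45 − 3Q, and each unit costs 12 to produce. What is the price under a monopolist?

P = 28.5

A monopolist chooses Q where MR = MC. MR = 45 − 6Q; setting this equal to 12 gives Q = 5.5 and P = 28.5.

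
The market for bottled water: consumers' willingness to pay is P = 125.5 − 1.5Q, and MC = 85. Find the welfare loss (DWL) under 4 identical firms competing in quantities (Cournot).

DWL = 21.87

Competitive firms price at marginal cost: P = 85, giving Q = 27.
Cournot with 4 identical firms: the symmetric best-response condition is 125.5 − 7.5q = 85. Each firm produces q = 5.4, total output Q = 21.6, price P = 93.1.
DWL is the triangle between Q = 21.6 and Q = 27: ½·(27 − 21.6)·(93.1 − 85) = 21.87.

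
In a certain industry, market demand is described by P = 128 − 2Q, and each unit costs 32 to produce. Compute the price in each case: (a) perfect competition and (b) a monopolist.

Perfect competition: P = MC = 32, so 128 − 2Q = 32 and Q = 48.
A monopolist chooses Q where MR = MC. MR = 128 − 4Q; setting this equal to 32 gives Q = 24 and P = 80.

Competition: P = 32; Monopoly: P = 80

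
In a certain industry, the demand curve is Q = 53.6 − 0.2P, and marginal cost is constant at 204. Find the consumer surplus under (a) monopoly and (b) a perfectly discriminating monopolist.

Inverting demand: P = 268 − 5Q.
A monopolist chooses Q where MR = MC. MR = 268 − 10Q; setting this equal to 204 gives Q = 6.4 and P = 236.
CS = ½·(268 − 236)·6.4 = 102.4.
Under first-degree price discrimination the firm charges each unit its demand price and produces up to where P = MC, i.e. Q = 12.8. Consumer surplus is zero; producer surplus equals total surplus.
CS = 0.

Monopoly: CS = 102.4; Perfect PD: CS = 0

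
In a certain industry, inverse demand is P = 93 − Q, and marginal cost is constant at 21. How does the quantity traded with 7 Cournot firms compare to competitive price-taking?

Cournot: Q = 63; Competition: Q = 72

Cournot with 7 identical firms: the symmetric best-response condition is 93 − 8q = 21. Each firm produces q = 9, total output Q = 63, price P = 30.
Under competition P = MC = 21, so Q = (93 − 21)/1 = 72.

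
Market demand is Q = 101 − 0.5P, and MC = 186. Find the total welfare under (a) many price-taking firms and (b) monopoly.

Inverting demand: P = 202 − 2Q.
Competitive firms price at marginal cost: P = 186, giving Q = 8.
CS = ½·(202 − 186)·8 = 64; PS = (186 − 186)·8 = 0; TS = 64.
The monopolist equates marginal revenue to marginal cost: 202 − 4Q = 186, so Q = 4. From demand, P = 194.
CS = ½·(202 − 194)·4 = 16; PS = (194 − 186)·4 = 32; TS = 48.

Competition: TS = 64; Monopoly: TS = 48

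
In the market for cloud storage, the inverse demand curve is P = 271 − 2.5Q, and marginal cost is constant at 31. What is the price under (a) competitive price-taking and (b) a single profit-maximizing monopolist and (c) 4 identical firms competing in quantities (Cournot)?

Under competition P = MC = 31, so Q = (271 − 31)/2.5 = 96.
Monopoly sets MR = MC: 271 − 5Q = 31 ⇒ Q = 48, P = 271 − 2.5·48 = 151.
In a 4-firm Cournot equilibrium, symmetry and the first-order condition give q = (271 − 31)/(12.5) = 19.2. So Q = 76.8 and P = 79.

Competition: P = 31; Monopoly: P = 151; Cournot: P = 79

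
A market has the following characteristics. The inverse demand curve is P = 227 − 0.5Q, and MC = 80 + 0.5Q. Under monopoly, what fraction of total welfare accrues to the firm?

Monopoly sets MR = MC: 227 − Q = 80 + 0.5Q ⇒ Q = 98, P = 227 − 0.5·98 = 178.
CS = ½·(227 − 178)·98 = 2401.
PS = P·Q − VC(Q) = 178·98 − (80·98 + ½·0.5·98²) = 7203.
Share captured = PS/TS = 7203/9604 = 0.75.

PS/TS = 0.75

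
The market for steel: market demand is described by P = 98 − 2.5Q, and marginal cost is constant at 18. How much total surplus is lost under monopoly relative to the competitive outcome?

DWL = 320

Under competition P = MC = 18, so Q = (98 − 18)/2.5 = 32.
The monopolist equates marginal revenue to marginal cost: 98 − 5Q = 18, so Q = 16. From demand, P = 58.
DWL is the triangle between Q = 16 and Q = 32: ½·(32 − 16)·(58 − 18) = 320.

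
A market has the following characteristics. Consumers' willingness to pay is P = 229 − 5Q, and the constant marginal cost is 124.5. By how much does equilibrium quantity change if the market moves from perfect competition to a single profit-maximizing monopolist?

Equilibrium quantity falls by 10.45

Under competition P = MC = 124.5, so Q = (229 − 124.5)/5 = 20.9.
A monopolist chooses Q where MR = MC. MR = 229 − 10Q; setting this equal to 124.5 gives Q = 10.45 and P = 176.75.
Change in equilibrium quantity: 10.45 − 20.9 = −10.45.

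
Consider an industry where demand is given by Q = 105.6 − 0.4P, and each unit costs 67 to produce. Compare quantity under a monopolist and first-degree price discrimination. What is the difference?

Quantity rises by 39.4

Inverting demand: P = 264 − 2.5Q.
Monopoly sets MR = MC: 264 − 5Q = 67 ⇒ Q = 39.4, P = 264 − 2.5·39.4 = 165.5.
With perfect price discrimination, output is the efficient level Q = 78.8 (where demand meets MC), but every buyer pays their willingness to pay: CS = 0 and PS = total surplus.
Change in quantity: 78.8 − 39.4 = 39.4.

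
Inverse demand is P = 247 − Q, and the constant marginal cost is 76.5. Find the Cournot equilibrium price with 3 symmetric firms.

In a 3-firm Cournot equilibrium, symmetry and the first-order condition give q = (247 − 76.5)/(4) = 42.625. So Q = 127.875 and P = 119.125.

P = 119.125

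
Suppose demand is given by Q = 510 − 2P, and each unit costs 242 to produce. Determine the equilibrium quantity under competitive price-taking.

Inverting demand: P = 255 − 0.5Q.
Under competition P = MC = 242, so Q = (255 − 242)/0.5 = 26.

Q = 26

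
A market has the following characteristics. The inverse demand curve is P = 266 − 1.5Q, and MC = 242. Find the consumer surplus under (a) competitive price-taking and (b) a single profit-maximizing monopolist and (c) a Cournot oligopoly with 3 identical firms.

Competitive firms price at marginal cost: P = 242, giving Q = 16.
CS = ½·(266 − 242)·16 = 192.
Monopoly sets MR = MC: 266 − 3Q = 242 ⇒ Q = 8, P = 266 − 1.5·8 = 254.
CS = ½·(266 − 254)·8 = 48.
With 3 symmetric Cournot firms, each firm's FOC gives 266 − 6q = 242, so q = 4, Q = 3·4 = 12, and P = 248.
CS = ½·(266 − 248)·12 = 108.

Competition: CS = 192; Monopoly: CS = 48; Cournot: CS = 108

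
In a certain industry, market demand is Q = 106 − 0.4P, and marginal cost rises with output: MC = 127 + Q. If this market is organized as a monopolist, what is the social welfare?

TS = 2248.25

Inverting demand: P = 265 − 2.5Q.
Monopoly sets MR = MC: 265 − 5Q = 127 + Q ⇒ Q = 23, P = 265 − 2.5·23 = 207.5.
CS = ½·(265 − 207.5)·23 = 661.25; PS = (207.5·23 − 127·23 − ½·1·23²) = 1587; TS = 2248.25.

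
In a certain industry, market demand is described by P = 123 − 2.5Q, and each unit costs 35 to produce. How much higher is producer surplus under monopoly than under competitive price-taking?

PS rises by 774.4

Under competition P = MC = 35, so Q = (123 − 35)/2.5 = 35.2.
PS = (35 − 35)·35.2 = 0.
A monopolist chooses Q where MR = MC. MR = 123 − 5Q; setting this equal to 35 gives Q = 17.6 and P = 79.
PS = (79 − 35)·17.6 = 774.4.
Change in producer surplus: 774.4 − 0 = 774.4.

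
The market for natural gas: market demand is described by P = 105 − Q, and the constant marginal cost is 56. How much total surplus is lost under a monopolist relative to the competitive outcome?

Competitive firms price at marginal cost: P = 56, giving Q = 49.
A monopolist chooses Q where MR = MC. MR = 105 − 2Q; setting this equal to 56 gives Q = 24.5 and P = 80.5.
DWL is the triangle between Q = 24.5 and Q = 49: ½·(49 − 24.5)·(80.5 − 56) = 300.125.

DWL = 300.125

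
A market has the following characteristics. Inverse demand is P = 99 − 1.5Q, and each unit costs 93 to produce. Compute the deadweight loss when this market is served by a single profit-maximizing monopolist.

Perfect competition: P = MC = 93, so 99 − 1.5Q = 93 and Q = 4.
Monopoly sets MR = MC: 99 − 3Q = 93 ⇒ Q = 2, P = 99 − 1.5·2 = 96.
DWL is the triangle between Q = 2 and Q = 4: ½·(4 − 2)·(96 − 93) = 3.

DWL = 3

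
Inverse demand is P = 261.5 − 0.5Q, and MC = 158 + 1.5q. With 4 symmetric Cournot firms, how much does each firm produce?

With 4 symmetric Cournot firms, each firm's FOC gives 261.5 − 2.5q = 158 + 1.5q, so q = 25.875, Q = 4·25.875 = 103.5, and P = 209.75.

q_i = 25.875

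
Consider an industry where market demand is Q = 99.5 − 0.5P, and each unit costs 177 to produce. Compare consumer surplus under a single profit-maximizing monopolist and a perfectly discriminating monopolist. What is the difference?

CS falls by 30.25

Inverting demand: P = 199 − 2Q.
A monopolist chooses Q where MR = MC. MR = 199 − 4Q; setting this equal to 177 gives Q = 5.5 and P = 188.
CS = ½·(199 − 188)·5.5 = 30.25.
A perfectly discriminating monopolist sells every unit with P(Q) ≥ MC(Q), so output equals the competitive quantity Q = 11. Each buyer pays their reservation price, so CS = 0 and the firm captures all surplus.
CS = 0.
Change in consumer surplus: 0 − 30.25 = −30.25.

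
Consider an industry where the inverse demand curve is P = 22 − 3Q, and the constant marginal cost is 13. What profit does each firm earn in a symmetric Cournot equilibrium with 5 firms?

In a 5-firm Cournot equilibrium, symmetry and the first-order condition give q = (22 − 13)/(18) = 0.5. So Q = 2.5 and P = 14.5.
Each firm's profit = (14.5 − 13)·0.5 = 0.75.

π_i = 0.75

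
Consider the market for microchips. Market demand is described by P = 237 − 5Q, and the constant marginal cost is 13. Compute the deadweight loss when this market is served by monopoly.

Perfect competition: P = MC = 13, so 237 − 5Q = 13 and Q = 44.8.
A monopolist chooses Q where MR = MC. MR = 237 − 10Q; setting this equal to 13 gives Q = 22.4 and P = 125.
DWL is the triangle between Q = 22.4 and Q = 44.8: ½·(44.8 − 22.4)·(125 − 13) = 1254.4.

DWL = 1254.4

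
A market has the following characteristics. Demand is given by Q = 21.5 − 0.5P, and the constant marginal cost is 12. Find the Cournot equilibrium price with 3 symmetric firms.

P = 19.75

Inverting demand: P = 43 − 2Q.
Cournot with 3 identical firms: the symmetric best-response condition is 43 − 8q = 12. Each firm produces q = 3.875, total output Q = 11.625, price P = 19.75.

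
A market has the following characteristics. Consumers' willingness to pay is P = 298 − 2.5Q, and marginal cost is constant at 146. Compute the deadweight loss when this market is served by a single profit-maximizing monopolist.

Perfect competition: P = MC = 146, so 298 − 2.5Q = 146 and Q = 60.8.
Monopoly sets MR = MC: 298 − 5Q = 146 ⇒ Q = 30.4, P = 298 − 2.5·30.4 = 222.
DWL is the triangle between Q = 30.4 and Q = 60.8: ½·(60.8 − 30.4)·(222 − 146) = 1155.2.

DWL = 1155.2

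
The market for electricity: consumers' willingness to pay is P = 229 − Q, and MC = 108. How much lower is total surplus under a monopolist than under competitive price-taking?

Competitive firms price at marginal cost: P = 108, giving Q = 121.
CS = ½·(229 − 108)·121 = 7320.5; PS = (108 − 108)·121 = 0; TS = 7320.5.
A monopolist chooses Q where MR = MC. MR = 229 − 2Q; setting this equal to 108 gives Q = 60.5 and P = 168.5.
CS = ½·(229 − 168.5)·60.5 = 1830.125; PS = (168.5 − 108)·60.5 = 3660.25; TS = 5490.375.
Change in total surplus: 5490.375 − 7320.5 = −1830.125.

Total surplus falls by 1830.125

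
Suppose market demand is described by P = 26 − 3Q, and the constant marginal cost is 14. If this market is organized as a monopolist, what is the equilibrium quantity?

Q = 2

A monopolist chooses Q where MR = MC. MR = 26 − 6Q; setting this equal to 14 gives Q = 2 and P = 20.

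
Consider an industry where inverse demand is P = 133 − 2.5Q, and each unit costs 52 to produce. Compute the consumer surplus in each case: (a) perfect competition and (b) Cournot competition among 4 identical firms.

Competition: CS = 1312.2; Cournot: CS = 839.808

Perfect competition: P = MC = 52, so 133 − 2.5Q = 52 and Q = 32.4.
CS = ½·(133 − 52)·32.4 = 1312.2.
In a 4-firm Cournot equilibrium, symmetry and the first-order condition give q = (133 − 52)/(12.5) = 6.48. So Q = 25.92 and P = 68.2.
CS = ½·(133 − 68.2)·25.92 = 839.808.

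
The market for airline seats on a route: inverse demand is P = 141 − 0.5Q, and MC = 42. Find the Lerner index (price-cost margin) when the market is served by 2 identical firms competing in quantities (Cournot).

Lerner index = 0.44

In a 2-firm Cournot equilibrium, symmetry and the first-order condition give q = (141 − 42)/(1.5) = 66. So Q = 132 and P = 75.
Lerner index = (P − MC)/P = (75 − 42)/75 = 0.44.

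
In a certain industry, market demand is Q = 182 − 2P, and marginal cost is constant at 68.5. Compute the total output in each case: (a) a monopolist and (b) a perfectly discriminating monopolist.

Inverting demand: P = 91 − 0.5Q.
A monopolist chooses Q where MR = MC. MR = 91 − Q; setting this equal to 68.5 gives Q = 22.5 and P = 79.75.
Under first-degree price discrimination the firm charges each unit its demand price and produces up to where P = MC, i.e. Q = 45. Consumer surplus is zero; producer surplus equals total surplus.

Monopoly: Q = 22.5; Perfect PD: Q = 45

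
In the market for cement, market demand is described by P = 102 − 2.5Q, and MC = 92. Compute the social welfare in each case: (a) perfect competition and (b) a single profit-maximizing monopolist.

Perfect competition: P = MC = 92, so 102 − 2.5Q = 92 and Q = 4.
CS = ½·(102 − 92)·4 = 20; PS = (92 − 92)·4 = 0; TS = 20.
The monopolist equates marginal revenue to marginal cost: 102 − 5Q = 92, so Q = 2. From demand, P = 97.
CS = ½·(102 − 97)·2 = 5; PS = (97 − 92)·2 = 10; TS = 15.

Competition: TS = 20; Monopoly: TS = 15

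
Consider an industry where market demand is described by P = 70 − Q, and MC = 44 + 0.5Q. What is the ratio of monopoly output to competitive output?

Q_m/Q_c = 0.6

Monopoly sets MR = MC: 70 − 2Q = 44 + 0.5Q ⇒ Q = 10.4, P = 70 − 10.4 = 59.6.
Under competition P = MC: 70 − Q = 44 + 0.5Q ⇒ Q = 52/3, P = 158/3.
Ratio Q_m/Q_c = 10.4/(52/3) = 0.6.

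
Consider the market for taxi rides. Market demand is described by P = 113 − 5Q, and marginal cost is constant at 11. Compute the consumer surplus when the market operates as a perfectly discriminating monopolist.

Under first-degree price discrimination the firm charges each unit its demand price and produces up to where P = MC, i.e. Q = 20.4. Consumer surplus is zero; producer surplus equals total surplus.
CS = 0.

CS = 0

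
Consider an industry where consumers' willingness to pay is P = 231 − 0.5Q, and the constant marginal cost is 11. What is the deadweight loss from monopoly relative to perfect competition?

Under competition P = MC = 11, so Q = (231 − 11)/0.5 = 440.
A monopolist chooses Q where MR = MC. MR = 231 − Q; setting this equal to 11 gives Q = 220 and P = 121.
DWL is the triangle between Q = 220 and Q = 440: ½·(440 − 220)·(121 − 11) = 12100.

DWL = 12100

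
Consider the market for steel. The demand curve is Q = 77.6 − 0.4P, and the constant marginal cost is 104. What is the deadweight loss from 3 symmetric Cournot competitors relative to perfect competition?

DWL = 101.25

Inverting demand: P = 194 − 2.5Q.
Competitive firms price at marginal cost: P = 104, giving Q = 36.
With 3 symmetric Cournot firms, each firm's FOC gives 194 − 10q = 104, so q = 9, Q = 3·9 = 27, and P = 126.5.
DWL is the triangle between Q = 27 and Q = 36: ½·(36 − 27)·(126.5 − 104) = 101.25.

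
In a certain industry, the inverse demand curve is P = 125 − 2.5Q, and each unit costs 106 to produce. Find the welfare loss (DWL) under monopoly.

Competitive firms price at marginal cost: P = 106, giving Q = 7.6.
The monopolist equates marginal revenue to marginal cost: 125 − 5Q = 106, so Q = 3.8. From demand, P = 115.5.
DWL is the triangle between Q = 3.8 and Q = 7.6: ½·(7.6 − 3.8)·(115.5 − 106) = 18.05.

DWL = 18.05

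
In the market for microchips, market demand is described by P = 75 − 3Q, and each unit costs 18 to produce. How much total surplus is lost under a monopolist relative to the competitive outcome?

Perfect competition: P = MC = 18, so 75 − 3Q = 18 and Q = 19.
The monopolist equates marginal revenue to marginal cost: 75 − 6Q = 18, so Q = 9.5. From demand, P = 46.5.
DWL is the triangle between Q = 9.5 and Q = 19: ½·(19 − 9.5)·(46.5 − 18) = 135.375.

DWL = 135.375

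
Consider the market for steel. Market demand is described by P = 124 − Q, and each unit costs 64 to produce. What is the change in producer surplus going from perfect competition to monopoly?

Competitive firms price at marginal cost: P = 64, giving Q = 60.
PS = (64 − 64)·60 = 0.
The monopolist equates marginal revenue to marginal cost: 124 − 2Q = 64, so Q = 30. From demand, P = 94.
PS = (94 − 64)·30 = 900.
Change in producer surplus: 900 − 0 = 900.

PS rises by 900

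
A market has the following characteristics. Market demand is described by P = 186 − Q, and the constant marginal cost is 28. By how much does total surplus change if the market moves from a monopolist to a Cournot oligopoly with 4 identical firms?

The monopolist equates marginal revenue to marginal cost: 186 − 2Q = 28, so Q = 79. From demand, P = 107.
CS = ½·(186 − 107)·79 = 3120.5; PS = (107 − 28)·79 = 6241; TS = 9361.5.
Cournot with 4 identical firms: the symmetric best-response condition is 186 − 5q = 28. Each firm produces q = 31.6, total output Q = 126.4, price P = 59.6.
CS = ½·(186 − 59.6)·126.4 = 7988.48; PS = (59.6 − 28)·126.4 = 3994.24; TS = 11982.72.
Change in total surplus: 11982.72 − 9361.5 = 2621.22.

Total surplus rises by 2621.22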